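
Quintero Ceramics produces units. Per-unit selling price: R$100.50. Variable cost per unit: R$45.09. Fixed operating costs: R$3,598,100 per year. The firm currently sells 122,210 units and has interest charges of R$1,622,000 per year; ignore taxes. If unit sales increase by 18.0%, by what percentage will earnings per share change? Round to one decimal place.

+78.6%

At 122,210 units, contribution = 122,210 × R$55.41 = R$6,771,656.10.
Operating income = contribution − fixed costs = R$6,771,656.10 − R$3,598,100 = R$3,173,556.10.
Interest = R$1,622,000.00, so EBIT − I = R$1,551,556.10.
Degree of combined leverage = contribution ÷ (EBIT − I) = R$6,771,656.10 ÷ R$1,551,556.10 = 4.3644.
%ΔEPS = DCL × %ΔSales = 4.3644 × +18.0% = +78.6%.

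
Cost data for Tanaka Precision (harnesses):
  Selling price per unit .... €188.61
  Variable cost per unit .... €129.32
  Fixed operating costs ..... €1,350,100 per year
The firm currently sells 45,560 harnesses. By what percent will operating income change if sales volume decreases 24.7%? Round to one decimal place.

-49.4%

Total contribution margin = 45,560 × €59.29 = €2,701,252.40.
EBIT = €2,701,252.40 − €1,350,100 = €1,351,152.40.
Degree of operating leverage = €2,701,252.40 / €1,351,152.40 = 1.9992.
Operating income changes by 1.9992 × -24.7% = -49.4%.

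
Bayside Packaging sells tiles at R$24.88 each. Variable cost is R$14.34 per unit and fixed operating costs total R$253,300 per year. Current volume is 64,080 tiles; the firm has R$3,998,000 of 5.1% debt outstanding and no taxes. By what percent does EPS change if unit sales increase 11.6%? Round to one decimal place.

+35.9%

Contribution at this volume is 64,080 × R$10.54 = R$675,403.20.
EBIT = R$675,403.20 − R$253,300 = R$422,103.20.
Interest = R$203,898.00, so EBIT − I = R$218,205.20.
DCL = total CM / (EBIT − I) = R$675,403.20 / R$218,205.20 = 3.0953.
%ΔEPS = DCL × %ΔSales = 3.0953 × +11.6% = +35.9%.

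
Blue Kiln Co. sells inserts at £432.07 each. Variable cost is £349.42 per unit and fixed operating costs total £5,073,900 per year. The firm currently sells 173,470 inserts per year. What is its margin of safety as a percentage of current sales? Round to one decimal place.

64.6%

Each unit contributes £432.07 − £349.42 = £82.65. Break-even units = £5,073,900 ÷ £82.65 = 61,390.20; break-even revenue = 61,390.20 × £432.07 = £26,524,863.56.
Actual sales revenue = 173,470 × £432.07 = £74,951,182.90.
Margin of safety = (£74,951,182.90 − £26,524,863.56) ÷ £74,951,182.90 = 64.6%.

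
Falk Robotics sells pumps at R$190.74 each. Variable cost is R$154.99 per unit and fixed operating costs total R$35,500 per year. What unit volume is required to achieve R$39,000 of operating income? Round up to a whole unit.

2,084 pumps

Each unit contributes R$190.74 − R$154.99 = R$35.75.
Units = (FC + target) / CM = (R$35,500 + R$39,000) / R$35.75 = 2,083.92, so 2,084 pumps.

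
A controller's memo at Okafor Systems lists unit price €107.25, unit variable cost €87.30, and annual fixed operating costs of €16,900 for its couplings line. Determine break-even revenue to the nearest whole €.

€90,853

CM per unit = €107.25 − €87.30 = €19.95; CM ratio = €19.95 / €107.25 = 0.1860.
Break-even sales = FC ÷ CM ratio = €16,900 × €107.25 / €19.95 = €90,853.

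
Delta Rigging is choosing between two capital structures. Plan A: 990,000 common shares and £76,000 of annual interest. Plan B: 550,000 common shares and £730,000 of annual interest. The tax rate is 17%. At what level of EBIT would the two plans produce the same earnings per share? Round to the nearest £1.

£1,547,500

Set EPS_A = EPS_B: (EBIT − £76,000)(1 − 0.17) ÷ 990,000 = (EBIT − £730,000)(1 − 0.17) ÷ 550,000.
The (1 − t) factor cancels: (EBIT − 76,000) × 550,000 = (EBIT − 730,000) × 990,000.
Solving, EBIT = (730,000·990,000 − 76,000·550,000) / (990,000 − 550,000) = 680,900,000,000 / 440,000 = 1,547,500.00.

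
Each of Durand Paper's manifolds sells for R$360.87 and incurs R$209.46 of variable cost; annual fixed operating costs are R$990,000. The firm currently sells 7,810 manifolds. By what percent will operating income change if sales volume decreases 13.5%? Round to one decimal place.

At 7,810 units, contribution = 7,810 × R$151.41 = R$1,182,512.10.
Subtracting fixed costs: EBIT = R$1,182,512.10 − R$990,000 = R$192,512.10.
So DOL = total CM / EBIT = R$1,182,512.10 / R$192,512.10 = 6.1425.
So EBIT moves 6.1425 × (-13.5%) = -82.9%.

-82.9%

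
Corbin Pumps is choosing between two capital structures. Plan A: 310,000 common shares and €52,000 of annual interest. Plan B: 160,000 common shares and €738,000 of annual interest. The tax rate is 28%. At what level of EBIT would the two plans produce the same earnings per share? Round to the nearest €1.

€1,469,733

At indifference, (EBIT − 52,000)(1 − t)/310,000 = (EBIT − 738,000)(1 − t)/160,000.
Cancelling (1 − t) and cross-multiplying: 160,000·(EBIT − 52,000) = 310,000·(EBIT − 738,000).
Solving, EBIT = (738,000·310,000 − 52,000·160,000) / (310,000 − 160,000) = 220,460,000,000 / 150,000 = 1,469,733.33.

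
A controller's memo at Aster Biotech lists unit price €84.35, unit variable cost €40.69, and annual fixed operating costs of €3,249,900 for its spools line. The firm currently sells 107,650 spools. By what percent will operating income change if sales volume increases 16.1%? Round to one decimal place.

+52.2%

Total contribution margin = 107,650 × €43.66 = €4,699,999.00.
Operating income = contribution − fixed costs = €4,699,999.00 − €3,249,900 = €1,450,099.00.
Degree of operating leverage = €4,699,999.00 / €1,450,099.00 = 3.2412.
So EBIT moves 3.2412 × (+16.1%) = +52.2%.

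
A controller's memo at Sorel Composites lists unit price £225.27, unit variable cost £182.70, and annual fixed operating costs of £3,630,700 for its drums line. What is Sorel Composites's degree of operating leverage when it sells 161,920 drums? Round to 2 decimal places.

Total contribution margin = 161,920 × £42.57 = £6,892,934.40.
EBIT = £6,892,934.40 − £3,630,700 = £3,262,234.40.
So DOL = total CM / EBIT = £6,892,934.40 / £3,262,234.40 = 2.1129.

2.11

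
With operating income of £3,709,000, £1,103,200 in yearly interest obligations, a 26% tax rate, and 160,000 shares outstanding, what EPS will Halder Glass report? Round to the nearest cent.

£12.05

Interest = £1,103,200.00, so EBT = £3,709,000 − £1,103,200.00 = £2,605,800.00.
After tax at 26%: net income = £2,605,800.00 × 0.74 = £1,928,292.00.
EPS = £1,928,292.00 ÷ 160,000 = £12.05.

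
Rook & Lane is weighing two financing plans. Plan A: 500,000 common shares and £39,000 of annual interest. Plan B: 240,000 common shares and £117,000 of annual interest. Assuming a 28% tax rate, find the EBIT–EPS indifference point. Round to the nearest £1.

£189,000

Set EPS_A = EPS_B: (EBIT − £39,000)(1 − 0.28) ÷ 500,000 = (EBIT − £117,000)(1 − 0.28) ÷ 240,000.
The (1 − t) factor cancels: (EBIT − 39,000) × 240,000 = (EBIT − 117,000) × 500,000.
EBIT × (500,000 − 240,000) = 117,000 × 500,000 − 39,000 × 240,000 = 49,140,000,000, so EBIT = 49,140,000,000 ÷ 260,000 = 189,000.00.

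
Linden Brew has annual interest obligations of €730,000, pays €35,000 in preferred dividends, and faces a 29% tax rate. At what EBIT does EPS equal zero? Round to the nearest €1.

Preferred dividends are paid after tax, so their pre-tax equivalent is €35,000 ÷ (1 − 0.29) = €49,295.77.
EPS = 0 when EBIT covers interest plus the pre-tax preferred burden: €730,000 + €49,295.77 = €779,295.77.

€779,296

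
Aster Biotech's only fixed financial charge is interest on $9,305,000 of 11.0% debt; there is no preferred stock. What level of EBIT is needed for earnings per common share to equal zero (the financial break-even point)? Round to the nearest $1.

Annual interest = 11.0% × $9,305,000 = $1,023,550.00.
With no preferred dividends, EPS = 0 when EBIT exactly covers interest, so the financial break-even EBIT is $1,023,550.00.

$1,023,550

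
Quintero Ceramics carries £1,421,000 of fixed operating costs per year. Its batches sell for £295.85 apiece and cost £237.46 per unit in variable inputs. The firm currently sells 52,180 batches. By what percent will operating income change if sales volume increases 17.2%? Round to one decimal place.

At 52,180 units, contribution = 52,180 × £58.39 = £3,046,790.20.
EBIT = £3,046,790.20 − £1,421,000 = £1,625,790.20.
DOL = contribution ÷ EBIT = £3,046,790.20 ÷ £1,625,790.20 = 1.8740.
%ΔEBIT = DOL × %ΔSales = 1.8740 × +17.2% = +32.2%.

+32.2%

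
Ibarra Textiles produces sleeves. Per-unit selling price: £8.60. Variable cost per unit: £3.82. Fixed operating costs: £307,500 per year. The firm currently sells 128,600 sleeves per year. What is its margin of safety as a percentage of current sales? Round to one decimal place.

50.0%

Each unit contributes £8.60 − £3.82 = £4.78. Break-even units = £307,500 ÷ £4.78 = 64,330.54; break-even revenue = 64,330.54 × £8.60 = £553,242.68.
Current sales = 128,600 × £8.60 = £1,105,960.00.
Margin of safety = (£1,105,960.00 − £553,242.68) ÷ £1,105,960.00 = 50.0%.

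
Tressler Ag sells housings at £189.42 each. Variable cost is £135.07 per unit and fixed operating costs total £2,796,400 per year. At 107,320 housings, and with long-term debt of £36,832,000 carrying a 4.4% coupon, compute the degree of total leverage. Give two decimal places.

4.12

At 107,320 units, contribution = 107,320 × £54.35 = £5,832,842.00.
Operating income = contribution − fixed costs = £5,832,842.00 − £2,796,400 = £3,036,442.00. Interest = £1,620,608.00.
DOL = £5,832,842.00 ÷ £3,036,442.00 = 1.9209; DFL = £3,036,442.00 ÷ £1,415,834.00 = 2.1446.
DCL = DOL × DFL = 1.9209 × 2.1446 = 4.1196.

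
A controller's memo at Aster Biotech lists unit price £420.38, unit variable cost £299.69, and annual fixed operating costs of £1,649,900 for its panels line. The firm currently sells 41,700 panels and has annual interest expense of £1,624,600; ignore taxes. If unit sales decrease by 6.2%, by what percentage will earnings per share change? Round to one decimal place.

Contribution at this volume is 41,700 × £120.69 = £5,032,773.00.
EBIT = £5,032,773.00 − £1,649,900 = £3,382,873.00.
Interest = £1,624,600.00, so EBIT − I = £1,758,273.00.
DCL = total CM / (EBIT − I) = £5,032,773.00 / £1,758,273.00 = 2.8623.
%ΔEPS = DCL × %ΔSales = 2.8623 × -6.2% = -17.7%.

-17.7%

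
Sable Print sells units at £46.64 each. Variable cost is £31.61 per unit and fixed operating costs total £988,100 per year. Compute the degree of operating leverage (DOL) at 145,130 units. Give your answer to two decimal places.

At 145,130 units, contribution = 145,130 × £15.03 = £2,181,303.90.
Operating income = contribution − fixed costs = £2,181,303.90 − £988,100 = £1,193,203.90.
Degree of operating leverage = £2,181,303.90 / £1,193,203.90 = 1.8281.

1.83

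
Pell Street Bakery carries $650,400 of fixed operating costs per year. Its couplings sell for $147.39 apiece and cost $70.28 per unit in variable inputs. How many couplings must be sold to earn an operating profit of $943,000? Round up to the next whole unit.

20,664 couplings

Unit CM = price − variable cost = $147.39 − $70.28 = $77.11.
Required volume = (fixed costs + target profit) ÷ CM = ($650,400 + $943,000) ÷ $77.11 = 20,663.99, so 20,664 couplings.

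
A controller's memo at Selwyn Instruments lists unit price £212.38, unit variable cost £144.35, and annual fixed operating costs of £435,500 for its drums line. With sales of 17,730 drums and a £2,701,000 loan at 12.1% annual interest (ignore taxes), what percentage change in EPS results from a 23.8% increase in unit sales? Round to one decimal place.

+64.7%

Total contribution margin = 17,730 × £68.03 = £1,206,171.90.
Subtracting fixed costs: EBIT = £1,206,171.90 − £435,500 = £770,671.90.
After interest of £326,821.00, pre-tax earnings = £443,850.90.
DCL = total CM / (EBIT − I) = £1,206,171.90 / £443,850.90 = 2.7175.
EPS therefore changes by 2.7175 × (+23.8%) = +64.7%.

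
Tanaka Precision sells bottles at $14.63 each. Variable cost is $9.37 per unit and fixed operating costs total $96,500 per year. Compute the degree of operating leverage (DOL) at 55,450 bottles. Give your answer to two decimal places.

1.49

At 55,450 units, contribution = 55,450 × $5.26 = $291,667.00.
Subtracting fixed costs: EBIT = $291,667.00 − $96,500 = $195,167.00.
Degree of operating leverage = $291,667.00 / $195,167.00 = 1.4944.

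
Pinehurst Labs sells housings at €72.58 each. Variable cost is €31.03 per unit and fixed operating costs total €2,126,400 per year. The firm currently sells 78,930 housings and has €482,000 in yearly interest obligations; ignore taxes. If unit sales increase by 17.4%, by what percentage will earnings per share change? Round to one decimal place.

At 78,930 units, contribution = 78,930 × €41.55 = €3,279,541.50.
Operating income = contribution − fixed costs = €3,279,541.50 − €2,126,400 = €1,153,141.50.
After interest of €482,000.00, pre-tax earnings = €671,141.50.
Degree of combined leverage = contribution ÷ (EBIT − I) = €3,279,541.50 ÷ €671,141.50 = 4.8865.
%ΔEPS = DCL × %ΔSales = 4.8865 × +17.4% = +85.0%.

+85.0%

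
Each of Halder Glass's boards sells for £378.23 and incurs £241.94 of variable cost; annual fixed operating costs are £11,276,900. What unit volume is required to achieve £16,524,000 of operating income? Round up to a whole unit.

Each unit contributes £378.23 − £241.94 = £136.29.
Required volume = (fixed costs + target profit) ÷ CM = (£11,276,900 + £16,524,000) ÷ £136.29 = 203,983.42, so 203,984 boards.

203,984 boards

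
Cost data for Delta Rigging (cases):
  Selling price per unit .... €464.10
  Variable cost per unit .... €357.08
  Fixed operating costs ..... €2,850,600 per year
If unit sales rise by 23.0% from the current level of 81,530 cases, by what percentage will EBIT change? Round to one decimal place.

+34.2%

At 81,530 units, contribution = 81,530 × €107.02 = €8,725,340.60.
Subtracting fixed costs: EBIT = €8,725,340.60 − €2,850,600 = €5,874,740.60.
Degree of operating leverage = €8,725,340.60 / €5,874,740.60 = 1.4852.
%ΔEBIT = DOL × %ΔSales = 1.4852 × +23.0% = +34.2%.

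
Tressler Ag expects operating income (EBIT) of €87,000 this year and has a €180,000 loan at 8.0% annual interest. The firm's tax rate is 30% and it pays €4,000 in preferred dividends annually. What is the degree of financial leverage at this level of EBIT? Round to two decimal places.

1.30

Annual interest charges come to €14,400.00.
Preferred dividends grossed up pre-tax: €4,000 / (1 − 0.30) = €5,714.29.
DFL = EBIT ÷ [EBIT − I − D_p/(1−t)] = €87,000 ÷ [€87,000 − €14,400.00 − €5,714.29] = €87,000 ÷ €66,885.71 = 1.3007.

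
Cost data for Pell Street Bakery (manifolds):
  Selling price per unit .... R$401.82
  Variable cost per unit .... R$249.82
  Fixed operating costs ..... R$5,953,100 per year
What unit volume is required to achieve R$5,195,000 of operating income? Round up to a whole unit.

73,343 manifolds

Contribution margin per unit = R$401.82 − R$249.82 = R$152.00.
Units = (FC + target) / CM = (R$5,953,100 + R$5,195,000) / R$152.00 = 73,342.76, so 73,343 manifolds.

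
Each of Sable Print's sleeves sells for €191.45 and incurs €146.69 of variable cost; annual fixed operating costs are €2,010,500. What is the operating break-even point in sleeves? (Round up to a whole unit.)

Each unit contributes €191.45 − €146.69 = €44.76.
Break-even volume = fixed costs ÷ CM per unit = €2,010,500 ÷ €44.76 = 44,917.34, so 44,918 sleeves.

44,918 sleeves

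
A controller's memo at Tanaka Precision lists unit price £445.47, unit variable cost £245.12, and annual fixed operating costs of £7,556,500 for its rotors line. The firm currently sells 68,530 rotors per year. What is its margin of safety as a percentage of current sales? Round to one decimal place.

45.0%

Contribution margin per unit = £445.47 − £245.12 = £200.35. Break-even units = £7,556,500 ÷ £200.35 = 37,716.50; break-even revenue = 37,716.50 × £445.47 = £16,801,567.53.
Current sales = 68,530 × £445.47 = £30,528,059.10.
Margin of safety = (£30,528,059.10 − £16,801,567.53) ÷ £30,528,059.10 = 45.0%.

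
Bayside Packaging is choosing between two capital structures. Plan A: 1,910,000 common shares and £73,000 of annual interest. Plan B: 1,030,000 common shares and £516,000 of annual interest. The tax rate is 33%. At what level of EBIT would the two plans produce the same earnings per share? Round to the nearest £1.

£1,034,511

At indifference, (EBIT − 73,000)(1 − t)/1,910,000 = (EBIT − 516,000)(1 − t)/1,030,000.
The (1 − t) factor cancels: (EBIT − 73,000) × 1,030,000 = (EBIT − 516,000) × 1,910,000.
EBIT × (1,910,000 − 1,030,000) = 516,000 × 1,910,000 − 73,000 × 1,030,000 = 910,370,000,000, so EBIT = 910,370,000,000 ÷ 880,000 = 1,034,511.36.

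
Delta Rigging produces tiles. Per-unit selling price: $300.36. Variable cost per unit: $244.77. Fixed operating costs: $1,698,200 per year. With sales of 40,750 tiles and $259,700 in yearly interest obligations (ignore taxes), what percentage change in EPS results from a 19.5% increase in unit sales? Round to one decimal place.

+143.7%

At 40,750 units, contribution = 40,750 × $55.59 = $2,265,292.50.
EBIT = $2,265,292.50 − $1,698,200 = $567,092.50.
After interest of $259,700.00, pre-tax earnings = $307,392.50.
Degree of combined leverage = contribution ÷ (EBIT − I) = $2,265,292.50 ÷ $307,392.50 = 7.3694.
EPS therefore changes by 7.3694 × (+19.5%) = +143.7%.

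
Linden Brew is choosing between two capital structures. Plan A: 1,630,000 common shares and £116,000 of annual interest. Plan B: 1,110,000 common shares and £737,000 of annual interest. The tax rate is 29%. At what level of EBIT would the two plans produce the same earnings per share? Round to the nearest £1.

£2,062,596

At indifference, (EBIT − 116,000)(1 − t)/1,630,000 = (EBIT − 737,000)(1 − t)/1,110,000.
The (1 − t) factor cancels: (EBIT − 116,000) × 1,110,000 = (EBIT − 737,000) × 1,630,000.
EBIT × (1,630,000 − 1,110,000) = 737,000 × 1,630,000 − 116,000 × 1,110,000 = 1,072,550,000,000, so EBIT = 1,072,550,000,000 ÷ 520,000 = 2,062,596.15.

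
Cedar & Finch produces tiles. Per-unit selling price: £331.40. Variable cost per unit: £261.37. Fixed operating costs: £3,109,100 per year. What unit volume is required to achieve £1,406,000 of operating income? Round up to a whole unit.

Unit CM = price − variable cost = £331.40 − £261.37 = £70.03.
Units = (FC + target) / CM = (£3,109,100 + £1,406,000) / £70.03 = 64,473.80, so 64,474 tiles.

64,474 tiles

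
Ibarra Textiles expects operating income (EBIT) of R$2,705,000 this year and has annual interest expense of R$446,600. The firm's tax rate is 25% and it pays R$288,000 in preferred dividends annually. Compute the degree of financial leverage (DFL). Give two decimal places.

1.44

Interest = R$446,600.00.
Pre-tax preferred-dividend burden = R$288,000 ÷ (1 − 0.25) = R$384,000.00.
DFL = EBIT ÷ [EBIT − I − D_p/(1−t)] = R$2,705,000 ÷ [R$2,705,000 − R$446,600.00 − R$384,000.00] = R$2,705,000 ÷ R$1,874,400.00 = 1.4431.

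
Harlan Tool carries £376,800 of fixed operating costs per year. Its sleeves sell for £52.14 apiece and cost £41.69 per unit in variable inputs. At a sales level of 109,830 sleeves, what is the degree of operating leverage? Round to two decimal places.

1.49

Total contribution margin = 109,830 × £10.45 = £1,147,723.50.
EBIT = £1,147,723.50 − £376,800 = £770,923.50.
So DOL = total CM / EBIT = £1,147,723.50 / £770,923.50 = 1.4888.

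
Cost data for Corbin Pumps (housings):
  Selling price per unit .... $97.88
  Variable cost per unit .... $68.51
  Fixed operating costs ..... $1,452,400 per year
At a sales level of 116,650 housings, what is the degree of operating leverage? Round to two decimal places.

Contribution at this volume is 116,650 × $29.37 = $3,426,010.50.
Operating income = contribution − fixed costs = $3,426,010.50 − $1,452,400 = $1,973,610.50.
So DOL = total CM / EBIT = $3,426,010.50 / $1,973,610.50 = 1.7359.

1.74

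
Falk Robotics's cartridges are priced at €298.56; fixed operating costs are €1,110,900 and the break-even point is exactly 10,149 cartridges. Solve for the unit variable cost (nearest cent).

€189.10

At break-even, FC = Q × (P − VC), so P − VC = €1,110,900 ÷ 10,149 = €109.4591.
Variable cost per unit = €298.56 − €109.4591 = €189.10.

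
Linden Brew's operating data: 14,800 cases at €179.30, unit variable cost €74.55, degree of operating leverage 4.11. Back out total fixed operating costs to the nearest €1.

€1,173,098

Contribution at this volume is 14,800 × €104.75 = €1,550,300.00.
DOL = contribution / EBIT, so EBIT = €1,550,300.00 / 4.11 = €377,201.95.
And FC = contribution − EBIT = €1,550,300.00 − €377,201.95 = €1,173,098.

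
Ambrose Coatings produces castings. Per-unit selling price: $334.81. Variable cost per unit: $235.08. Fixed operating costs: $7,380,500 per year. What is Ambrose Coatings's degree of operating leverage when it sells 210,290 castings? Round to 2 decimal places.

1.54

Total contribution margin = 210,290 × $99.73 = $20,972,221.70.
Operating income = contribution − fixed costs = $20,972,221.70 − $7,380,500 = $13,591,721.70.
So DOL = total CM / EBIT = $20,972,221.70 / $13,591,721.70 = 1.5430.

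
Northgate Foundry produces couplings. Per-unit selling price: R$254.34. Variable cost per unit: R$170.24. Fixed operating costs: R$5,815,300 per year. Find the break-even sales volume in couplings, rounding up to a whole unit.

69,148 couplings

Contribution margin per unit = R$254.34 − R$170.24 = R$84.10.
Units to break even: R$5,815,300 ÷ R$84.10 = 69,147.44, rounded up to 69,148.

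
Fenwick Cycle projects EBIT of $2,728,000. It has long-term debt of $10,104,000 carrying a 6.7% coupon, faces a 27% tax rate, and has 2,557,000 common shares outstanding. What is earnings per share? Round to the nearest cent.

$0.59

Pre-tax income = $2,728,000 − $676,968.00 = $2,051,032.00.
After tax at 27%: net income = $2,051,032.00 × 0.73 = $1,497,253.36.
EPS = $1,497,253.36 ÷ 2,557,000 = $0.59.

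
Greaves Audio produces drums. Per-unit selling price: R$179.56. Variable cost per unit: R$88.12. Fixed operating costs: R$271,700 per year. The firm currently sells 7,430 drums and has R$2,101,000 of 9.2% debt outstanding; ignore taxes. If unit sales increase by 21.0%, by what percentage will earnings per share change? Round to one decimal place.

Contribution at this volume is 7,430 × R$91.44 = R$679,399.20.
Operating income = contribution − fixed costs = R$679,399.20 − R$271,700 = R$407,699.20.
Interest = R$193,292.00, so EBIT − I = R$214,407.20.
DCL = total CM / (EBIT − I) = R$679,399.20 / R$214,407.20 = 3.1687.
EPS therefore changes by 3.1687 × (+21.0%) = +66.5%.

+66.5%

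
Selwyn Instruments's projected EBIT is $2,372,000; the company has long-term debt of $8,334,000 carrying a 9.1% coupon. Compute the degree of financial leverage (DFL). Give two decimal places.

1.47

Interest = $758,394.00.
Degree of financial leverage = EBIT / (EBIT − interest) = $2,372,000 / $1,613,606.00 = 1.4700.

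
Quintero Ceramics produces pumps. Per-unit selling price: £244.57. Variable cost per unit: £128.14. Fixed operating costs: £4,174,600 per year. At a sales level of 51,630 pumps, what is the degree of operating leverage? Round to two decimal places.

Contribution at this volume is 51,630 × £116.43 = £6,011,280.90.
Subtracting fixed costs: EBIT = £6,011,280.90 − £4,174,600 = £1,836,680.90.
DOL = contribution ÷ EBIT = £6,011,280.90 ÷ £1,836,680.90 = 3.2729.

3.27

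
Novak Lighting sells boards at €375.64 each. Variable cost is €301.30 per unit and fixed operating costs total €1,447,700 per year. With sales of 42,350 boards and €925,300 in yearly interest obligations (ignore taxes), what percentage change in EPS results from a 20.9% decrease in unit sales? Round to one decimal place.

Total contribution margin = 42,350 × €74.34 = €3,148,299.00.
Subtracting fixed costs: EBIT = €3,148,299.00 − €1,447,700 = €1,700,599.00.
Interest = €925,300.00, so EBIT − I = €775,299.00.
Degree of combined leverage = contribution ÷ (EBIT − I) = €3,148,299.00 ÷ €775,299.00 = 4.0608.
%ΔEPS = DCL × %ΔSales = 4.0608 × -20.9% = -84.9%.

-84.9%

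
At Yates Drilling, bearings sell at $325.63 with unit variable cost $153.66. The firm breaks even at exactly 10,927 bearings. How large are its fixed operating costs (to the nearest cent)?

$1,879,116.19

Unit CM = price − variable cost = $325.63 − $153.66 = $171.97.
Fixed costs = break-even units × CM = 10,927 × $171.97 = $1,879,116.19.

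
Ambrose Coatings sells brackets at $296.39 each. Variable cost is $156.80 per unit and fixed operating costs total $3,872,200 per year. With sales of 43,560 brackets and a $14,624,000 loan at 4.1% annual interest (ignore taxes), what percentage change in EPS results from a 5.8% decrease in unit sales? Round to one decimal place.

-21.9%

At 43,560 units, contribution = 43,560 × $139.59 = $6,080,540.40.
Subtracting fixed costs: EBIT = $6,080,540.40 − $3,872,200 = $2,208,340.40.
After interest of $599,584.00, pre-tax earnings = $1,608,756.40.
Degree of combined leverage = contribution ÷ (EBIT − I) = $6,080,540.40 ÷ $1,608,756.40 = 3.7797.
%ΔEPS = DCL × %ΔSales = 3.7797 × -5.8% = -21.9%.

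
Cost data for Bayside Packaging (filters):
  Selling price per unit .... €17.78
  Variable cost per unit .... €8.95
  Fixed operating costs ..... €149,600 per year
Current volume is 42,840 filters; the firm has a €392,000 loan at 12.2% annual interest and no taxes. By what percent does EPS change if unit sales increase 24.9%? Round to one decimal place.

+52.1%

Contribution at this volume is 42,840 × €8.83 = €378,277.20.
Subtracting fixed costs: EBIT = €378,277.20 − €149,600 = €228,677.20.
Interest = €47,824.00, so EBIT − I = €180,853.20.
DCL = total CM / (EBIT − I) = €378,277.20 / €180,853.20 = 2.0916.
EPS therefore changes by 2.0916 × (+24.9%) = +52.1%.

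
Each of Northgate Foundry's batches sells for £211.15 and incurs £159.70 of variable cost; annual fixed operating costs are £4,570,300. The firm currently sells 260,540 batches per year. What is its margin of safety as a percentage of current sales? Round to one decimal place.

65.9%

Unit CM = price − variable cost = £211.15 − £159.70 = £51.45. Break-even units = £4,570,300 ÷ £51.45 = 88,829.93; break-even revenue = 88,829.93 × £211.15 = £18,756,440.14.
Actual sales revenue = 260,540 × £211.15 = £55,013,021.00.
Margin of safety = (£55,013,021.00 − £18,756,440.14) ÷ £55,013,021.00 = 65.9%.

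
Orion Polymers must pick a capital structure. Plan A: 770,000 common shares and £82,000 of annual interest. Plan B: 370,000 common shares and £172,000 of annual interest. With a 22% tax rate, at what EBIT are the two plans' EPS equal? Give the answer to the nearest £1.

Set EPS_A = EPS_B: (EBIT − £82,000)(1 − 0.22) ÷ 770,000 = (EBIT − £172,000)(1 − 0.22) ÷ 370,000.
Cancelling (1 − t) and cross-multiplying: 370,000·(EBIT − 82,000) = 770,000·(EBIT − 172,000).
EBIT × (770,000 − 370,000) = 172,000 × 770,000 − 82,000 × 370,000 = 102,100,000,000, so EBIT = 102,100,000,000 ÷ 400,000 = 255,250.00.

£255,250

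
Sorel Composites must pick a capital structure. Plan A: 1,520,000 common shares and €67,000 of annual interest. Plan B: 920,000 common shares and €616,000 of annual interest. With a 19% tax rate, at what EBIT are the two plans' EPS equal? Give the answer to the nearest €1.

€1,457,800

Set EPS_A = EPS_B: (EBIT − €67,000)(1 − 0.19) ÷ 1,520,000 = (EBIT − €616,000)(1 − 0.19) ÷ 920,000.
The (1 − t) factor cancels: (EBIT − 67,000) × 920,000 = (EBIT − 616,000) × 1,520,000.
Solving, EBIT = (616,000·1,520,000 − 67,000·920,000) / (1,520,000 − 920,000) = 874,680,000,000 / 600,000 = 1,457,800.00.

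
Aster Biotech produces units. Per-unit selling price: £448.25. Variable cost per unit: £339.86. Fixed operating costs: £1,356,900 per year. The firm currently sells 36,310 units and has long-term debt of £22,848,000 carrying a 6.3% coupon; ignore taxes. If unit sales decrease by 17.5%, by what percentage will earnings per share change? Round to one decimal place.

At 36,310 units, contribution = 36,310 × £108.39 = £3,935,640.90.
Subtracting fixed costs: EBIT = £3,935,640.90 − £1,356,900 = £2,578,740.90.
Interest = £1,439,424.00, so EBIT − I = £1,139,316.90.
DCL = total CM / (EBIT − I) = £3,935,640.90 / £1,139,316.90 = 3.4544.
%ΔEPS = DCL × %ΔSales = 3.4544 × -17.5% = -60.5%.

-60.5%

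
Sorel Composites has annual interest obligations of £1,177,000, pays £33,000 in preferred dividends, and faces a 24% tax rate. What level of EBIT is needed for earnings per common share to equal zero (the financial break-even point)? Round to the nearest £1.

£1,220,421

Grossing the preferred dividend up to pre-tax terms: £33,000 / (1 − 0.24) = £43,421.05.
Financial break-even EBIT = interest + D_p ÷ (1 − t) = £1,177,000 + £43,421.05 = £1,220,421.05.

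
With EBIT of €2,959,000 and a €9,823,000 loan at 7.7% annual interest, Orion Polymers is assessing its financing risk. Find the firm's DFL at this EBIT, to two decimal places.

1.34

Interest = €756,371.00.
Degree of financial leverage = EBIT / (EBIT − interest) = €2,959,000 / €2,202,629.00 = 1.3434.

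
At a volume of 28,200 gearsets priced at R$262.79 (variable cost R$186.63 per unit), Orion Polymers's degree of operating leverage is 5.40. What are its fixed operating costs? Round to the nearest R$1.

At 28,200 units, contribution = 28,200 × R$76.16 = R$2,147,712.00.
Since DOL = CM ÷ EBIT, EBIT = R$2,147,712.00 ÷ 5.40 = R$397,724.44.
And FC = contribution − EBIT = R$2,147,712.00 − R$397,724.44 = R$1,749,988.

R$1,749,988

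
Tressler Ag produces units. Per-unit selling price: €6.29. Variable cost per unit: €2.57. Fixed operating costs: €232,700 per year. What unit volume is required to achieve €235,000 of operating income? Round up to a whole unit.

Unit CM = price − variable cost = €6.29 − €2.57 = €3.72.
Need Q such that Q × €3.72 − €232,700 = €235,000, i.e. Q = €467,700 / €3.72 = 125,725.81 → 125,726.

125,726 units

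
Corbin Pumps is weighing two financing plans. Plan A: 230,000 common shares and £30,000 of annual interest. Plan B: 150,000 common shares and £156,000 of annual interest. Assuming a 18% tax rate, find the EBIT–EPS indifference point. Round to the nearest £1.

Set EPS_A = EPS_B: (EBIT − £30,000)(1 − 0.18) ÷ 230,000 = (EBIT − £156,000)(1 − 0.18) ÷ 150,000.
The (1 − t) factor cancels: (EBIT − 30,000) × 150,000 = (EBIT − 156,000) × 230,000.
EBIT × (230,000 − 150,000) = 156,000 × 230,000 − 30,000 × 150,000 = 31,380,000,000, so EBIT = 31,380,000,000 ÷ 80,000 = 392,250.00.

£392,250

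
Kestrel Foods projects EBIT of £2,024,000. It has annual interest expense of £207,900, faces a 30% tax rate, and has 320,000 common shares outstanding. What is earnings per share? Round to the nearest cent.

£3.97

Pre-tax income = £2,024,000 − £207,900.00 = £1,816,100.00.
Net income = £1,816,100.00 × (1 − 0.30) = £1,271,270.00.
Per share: £1,271,270.00 / 320,000 shares = £3.97.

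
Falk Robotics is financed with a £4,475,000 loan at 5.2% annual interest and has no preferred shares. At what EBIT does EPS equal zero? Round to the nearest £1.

Annual interest = 5.2% × £4,475,000 = £232,700.00.
With no preferred dividends, EPS = 0 when EBIT exactly covers interest, so the financial break-even EBIT is £232,700.00.

£232,700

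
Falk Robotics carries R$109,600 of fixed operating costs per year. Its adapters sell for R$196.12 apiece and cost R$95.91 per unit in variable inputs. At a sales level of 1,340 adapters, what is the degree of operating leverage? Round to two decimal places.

Contribution at this volume is 1,340 × R$100.21 = R$134,281.40.
Operating income = contribution − fixed costs = R$134,281.40 − R$109,600 = R$24,681.40.
Degree of operating leverage = R$134,281.40 / R$24,681.40 = 5.4406.

5.44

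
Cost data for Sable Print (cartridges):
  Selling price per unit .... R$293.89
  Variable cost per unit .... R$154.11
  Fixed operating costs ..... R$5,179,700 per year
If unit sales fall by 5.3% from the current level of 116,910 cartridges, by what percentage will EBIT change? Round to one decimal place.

-7.8%

Contribution at this volume is 116,910 × R$139.78 = R$16,341,679.80.
EBIT = R$16,341,679.80 − R$5,179,700 = R$11,161,979.80.
DOL = contribution ÷ EBIT = R$16,341,679.80 ÷ R$11,161,979.80 = 1.4640.
So EBIT moves 1.4640 × (-5.3%) = -7.8%.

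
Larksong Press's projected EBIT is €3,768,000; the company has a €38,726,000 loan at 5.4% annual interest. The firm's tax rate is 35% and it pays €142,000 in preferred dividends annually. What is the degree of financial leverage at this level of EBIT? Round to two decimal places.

2.58

Annual interest charges come to €2,091,204.00.
Preferred dividends grossed up pre-tax: €142,000 / (1 − 0.35) = €218,461.54.
DFL = EBIT ÷ [EBIT − I − D_p/(1−t)] = €3,768,000 ÷ [€3,768,000 − €2,091,204.00 − €218,461.54] = €3,768,000 ÷ €1,458,334.46 = 2.5838.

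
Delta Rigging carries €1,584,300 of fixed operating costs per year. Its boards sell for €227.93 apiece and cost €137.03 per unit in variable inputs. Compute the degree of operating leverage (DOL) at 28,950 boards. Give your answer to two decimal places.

2.51

Contribution at this volume is 28,950 × €90.90 = €2,631,555.00.
EBIT = €2,631,555.00 − €1,584,300 = €1,047,255.00.
So DOL = total CM / EBIT = €2,631,555.00 / €1,047,255.00 = 2.5128.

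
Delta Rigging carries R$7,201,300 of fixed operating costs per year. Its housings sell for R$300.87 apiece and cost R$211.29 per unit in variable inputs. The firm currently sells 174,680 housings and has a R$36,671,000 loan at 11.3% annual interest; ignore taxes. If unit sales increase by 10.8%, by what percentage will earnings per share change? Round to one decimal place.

+39.3%

At 174,680 units, contribution = 174,680 × R$89.58 = R$15,647,834.40.
Subtracting fixed costs: EBIT = R$15,647,834.40 − R$7,201,300 = R$8,446,534.40.
Interest = R$4,143,823.00, so EBIT − I = R$4,302,711.40.
Degree of combined leverage = contribution ÷ (EBIT − I) = R$15,647,834.40 ÷ R$4,302,711.40 = 3.6367.
%ΔEPS = DCL × %ΔSales = 3.6367 × +10.8% = +39.3%.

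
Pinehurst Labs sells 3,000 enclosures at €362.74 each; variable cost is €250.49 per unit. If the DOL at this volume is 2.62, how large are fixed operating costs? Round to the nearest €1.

Contribution at this volume is 3,000 × €112.25 = €336,750.00.
DOL = contribution / EBIT, so EBIT = €336,750.00 / 2.62 = €128,530.53.
Fixed costs = CM − EBIT = €336,750.00 − €128,530.53 = €208,219.

€208,219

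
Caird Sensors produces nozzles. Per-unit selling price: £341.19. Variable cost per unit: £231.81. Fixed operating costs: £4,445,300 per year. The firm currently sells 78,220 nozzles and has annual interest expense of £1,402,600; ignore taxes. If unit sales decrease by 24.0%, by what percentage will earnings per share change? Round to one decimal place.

-75.8%

At 78,220 units, contribution = 78,220 × £109.38 = £8,555,703.60.
Operating income = contribution − fixed costs = £8,555,703.60 − £4,445,300 = £4,110,403.60.
After interest of £1,402,600.00, pre-tax earnings = £2,707,803.60.
Degree of combined leverage = contribution ÷ (EBIT − I) = £8,555,703.60 ÷ £2,707,803.60 = 3.1596.
%ΔEPS = DCL × %ΔSales = 3.1596 × -24.0% = -75.8%.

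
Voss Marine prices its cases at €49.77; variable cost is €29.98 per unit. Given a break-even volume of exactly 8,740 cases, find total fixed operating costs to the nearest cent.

Unit CM = price − variable cost = €49.77 − €29.98 = €19.79.
Fixed costs = break-even units × CM = 8,740 × €19.79 = €172,964.60.

€172,964.60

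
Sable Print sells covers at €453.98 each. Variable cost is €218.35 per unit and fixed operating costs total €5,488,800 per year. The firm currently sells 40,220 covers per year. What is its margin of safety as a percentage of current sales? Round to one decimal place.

42.1%

Unit CM = price − variable cost = €453.98 − €218.35 = €235.63. Break-even units = €5,488,800 ÷ €235.63 = 23,294.15; break-even revenue = 23,294.15 × €453.98 = €10,575,077.13.
Actual sales revenue = 40,220 × €453.98 = €18,259,075.60.
Margin of safety = (€18,259,075.60 − €10,575,077.13) ÷ €18,259,075.60 = 42.1%.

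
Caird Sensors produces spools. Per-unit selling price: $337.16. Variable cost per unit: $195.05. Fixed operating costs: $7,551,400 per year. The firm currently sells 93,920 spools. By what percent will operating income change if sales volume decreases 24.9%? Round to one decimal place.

-57.3%

Contribution at this volume is 93,920 × $142.11 = $13,346,971.20.
Operating income = contribution − fixed costs = $13,346,971.20 − $7,551,400 = $5,795,571.20.
So DOL = total CM / EBIT = $13,346,971.20 / $5,795,571.20 = 2.3030.
%ΔEBIT = DOL × %ΔSales = 2.3030 × -24.9% = -57.3%.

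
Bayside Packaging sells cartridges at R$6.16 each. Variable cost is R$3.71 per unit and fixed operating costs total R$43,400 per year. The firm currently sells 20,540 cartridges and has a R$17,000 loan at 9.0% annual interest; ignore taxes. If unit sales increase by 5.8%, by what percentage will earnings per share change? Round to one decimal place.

+54.1%

Contribution at this volume is 20,540 × R$2.45 = R$50,323.00.
Subtracting fixed costs: EBIT = R$50,323.00 − R$43,400 = R$6,923.00.
After interest of R$1,530.00, pre-tax earnings = R$5,393.00.
Degree of combined leverage = contribution ÷ (EBIT − I) = R$50,323.00 ÷ R$5,393.00 = 9.3312.
%ΔEPS = DCL × %ΔSales = 9.3312 × +5.8% = +54.1%.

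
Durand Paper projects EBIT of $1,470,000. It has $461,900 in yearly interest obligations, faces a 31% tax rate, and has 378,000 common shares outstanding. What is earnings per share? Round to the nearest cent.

Pre-tax income = $1,470,000 − $461,900.00 = $1,008,100.00.
After tax at 31%: net income = $1,008,100.00 × 0.69 = $695,589.00.
Per share: $695,589.00 / 378,000 shares = $1.84.

$1.84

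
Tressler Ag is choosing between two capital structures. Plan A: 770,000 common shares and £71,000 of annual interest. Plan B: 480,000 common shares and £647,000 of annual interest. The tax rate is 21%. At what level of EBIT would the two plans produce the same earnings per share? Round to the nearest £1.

At indifference, (EBIT − 71,000)(1 − t)/770,000 = (EBIT − 647,000)(1 − t)/480,000.
Cancelling (1 − t) and cross-multiplying: 480,000·(EBIT − 71,000) = 770,000·(EBIT − 647,000).
Solving, EBIT = (647,000·770,000 − 71,000·480,000) / (770,000 − 480,000) = 464,110,000,000 / 290,000 = 1,600,379.31.

£1,600,379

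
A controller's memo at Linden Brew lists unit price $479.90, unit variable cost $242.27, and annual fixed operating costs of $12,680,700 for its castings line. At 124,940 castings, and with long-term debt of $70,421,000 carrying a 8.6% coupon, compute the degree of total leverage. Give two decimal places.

Total contribution margin = 124,940 × $237.63 = $29,689,492.20.
Operating income = contribution − fixed costs = $29,689,492.20 − $12,680,700 = $17,008,792.20. Interest = $6,056,206.00.
DOL = $29,689,492.20 ÷ $17,008,792.20 = 1.7455; DFL = $17,008,792.20 ÷ $10,952,586.20 = 1.5529.
DCL = DOL × DFL = 1.7455 × 1.5529 = 2.7106.

2.71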